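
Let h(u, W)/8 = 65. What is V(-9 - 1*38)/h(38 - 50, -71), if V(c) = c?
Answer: -47/520 ≈ -0.090385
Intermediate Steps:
h(u, W) = 520 (h(u, W) = 8*65 = 520)
V(-9 - 1*38)/h(38 - 50, -71) = (-9 - 1*38)/520 = (-9 - 38)*(1/520) = -47*1/520 = -47/520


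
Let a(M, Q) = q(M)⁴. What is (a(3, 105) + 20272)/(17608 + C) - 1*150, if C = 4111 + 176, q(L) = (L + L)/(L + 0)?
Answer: -3263962/21895 ≈ -149.07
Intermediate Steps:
q(L) = 2 (q(L) = (2*L)/L = 2)
a(M, Q) = 16 (a(M, Q) = 2⁴ = 16)
C = 4287
(a(3, 105) + 20272)/(17608 + C) - 1*150 = (16 + 20272)/(17608 + 4287) - 1*150 = 20288/21895 - 150 = -3263962/21895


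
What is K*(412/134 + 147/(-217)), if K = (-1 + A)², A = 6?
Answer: 124475/2077 ≈ 59.930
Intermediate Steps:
K = 25 (K = (-1 + 6)² = 5² = 25)
K*(412/134 + 147/(-217)) = 25*(412/134 + 147/(-217)) = 25*(412*(1/134) + 147*(-1/217)) = 25*(206/67 - 21/31) = 25*(4979/2077) = 124475/2077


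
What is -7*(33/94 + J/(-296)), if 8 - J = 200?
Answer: -24339/3478 ≈ -6.9980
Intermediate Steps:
J = -192 (J = 8 - 1*200 = 8 - 200 = -192)
-7*(33/94 + J/(-296)) = -7*(33/94 - 192/(-296)) = -7*(33*(1/94) - 192*(-1/296)) = -7*(33/94 + 24/37) = -7*3477/3478 = -24339/3478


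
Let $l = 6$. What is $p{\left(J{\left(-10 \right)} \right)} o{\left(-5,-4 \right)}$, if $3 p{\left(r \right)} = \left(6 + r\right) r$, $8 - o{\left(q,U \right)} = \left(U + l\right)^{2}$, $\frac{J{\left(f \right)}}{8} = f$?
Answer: $\frac{23680}{3} \approx 7893.3$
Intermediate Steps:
$J{\left(f \right)} = 8 f$
$o{\left(q,U \right)} = 8 - \left(6 + U\right)^{2}$ ($o{\left(q,U \right)} = 8 - \left(U + 6\right)^{2} = 8 - \left(6 + U\right)^{2}$)
$p{\left(r \right)} = \frac{r \left(6 + r\right)}{3}$ ($p{\left(r \right)} = \frac{\left(6 + r\right) r}{3} = \frac{r \left(6 + r\right)}{3}$)
$p{\left(J{\left(-10 \right)} \right)} o{\left(-5,-4 \right)} = \frac{8 \left(-10\right) \left(6 + 8 \left(-10\right)\right)}{3} \left(8 - \left(6 - 4\right)^{2}\right) = \frac{1}{3} \left(-80\right) \left(6 - 80\right) \left(8 - 2^{2}\right) = \frac{1}{3} \left(-80\right) \left(-74\right) \left(8 - 4\right) = \frac{5920 \left(8 - 4\right)}{3} = \frac{5920}{3} \cdot 4 = \frac{23680}{3}$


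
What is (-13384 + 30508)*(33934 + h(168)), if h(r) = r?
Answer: 583962648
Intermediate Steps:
(-13384 + 30508)*(33934 + h(168)) = (-13384 + 30508)*(33934 + 168) = 17124*34102 = 583962648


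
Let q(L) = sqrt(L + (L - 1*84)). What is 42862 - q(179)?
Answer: 42862 - sqrt(274) ≈ 42845.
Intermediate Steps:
q(L) = sqrt(-84 + 2*L) (q(L) = sqrt(L + (L - 84)) = sqrt(L + (-84 + L)) = sqrt(-84 + 2*L))
42862 - q(179) = 42862 - sqrt(-84 + 2*179) = 42862 - sqrt(-84 + 358) = 42862 - sqrt(274)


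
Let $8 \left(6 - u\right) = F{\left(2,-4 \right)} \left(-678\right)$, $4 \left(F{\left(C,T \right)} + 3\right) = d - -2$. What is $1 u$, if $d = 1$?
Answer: $- \frac{2955}{16} \approx -184.69$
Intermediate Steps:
$F{\left(C,T \right)} = - \frac{9}{4}$ ($F{\left(C,T \right)} = -3 + \frac{1 - -2}{4} = -3 + \frac{1 + 2}{4} = -3 + \frac{1}{4} \cdot 3 = -3 + \frac{3}{4} = - \frac{9}{4}$)
$u = - \frac{2955}{16}$ ($u = 6 - \frac{\left(- \frac{9}{4}\right) \left(-678\right)}{8} = 6 - \frac{3051}{16} = - \frac{2955}{16} \approx -184.69$)
$1 u = 1 \left(- \frac{2955}{16}\right) = - \frac{2955}{16}$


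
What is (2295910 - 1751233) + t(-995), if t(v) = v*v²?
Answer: -984530198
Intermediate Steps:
t(v) = v³
(2295910 - 1751233) + t(-995) = (2295910 - 1751233) + (-995)³ = 544677 - 985074875 = -984530198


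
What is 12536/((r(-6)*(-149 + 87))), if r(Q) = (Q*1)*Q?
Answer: -1567/279 ≈ -5.6165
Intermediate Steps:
r(Q) = Q**2 (r(Q) = Q*Q = Q**2)
12536/((r(-6)*(-149 + 87))) = 12536/(((-6)**2*(-149 + 87))) = 12536/((36*(-62))) = 12536/(-2232) = 12536*(-1/2232) = -1567/279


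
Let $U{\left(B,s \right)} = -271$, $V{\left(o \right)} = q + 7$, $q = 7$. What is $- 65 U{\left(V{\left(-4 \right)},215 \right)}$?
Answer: $17615$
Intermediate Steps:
$V{\left(o \right)} = 14$ ($V{\left(o \right)} = 7 + 7 = 14$)
$- 65 U{\left(V{\left(-4 \right)},215 \right)} = \left(-65\right) \left(-271\right) = 17615$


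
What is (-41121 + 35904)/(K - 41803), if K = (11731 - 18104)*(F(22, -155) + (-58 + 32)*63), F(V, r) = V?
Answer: -5217/10256965 ≈ -0.00050863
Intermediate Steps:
K = 10298768 (K = (11731 - 18104)*(22 + (-58 + 32)*63) = -6373*(22 - 26*63) = -6373*(22 - 1638) = -6373*(-1616) = 10298768)
(-41121 + 35904)/(K - 41803) = (-41121 + 35904)/(10298768 - 41803) = -5217/10256965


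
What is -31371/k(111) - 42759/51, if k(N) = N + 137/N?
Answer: -236760951/211786 ≈ -1117.9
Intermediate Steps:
-31371/k(111) - 42759/51 = -31371/(111 + 137/111) - 42759/51 = -31371/(111 + 137*(1/111)) - 42759*1/51 = -31371/(111 + 137/111) - 14253/17 = -31371/12458/111 - 14253/17 = -31371*111/12458 - 14253/17 = -3482181/12458 - 14253/17 = -236760951/211786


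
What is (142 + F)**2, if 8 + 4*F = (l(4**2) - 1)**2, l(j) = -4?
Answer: 342225/16 ≈ 21389.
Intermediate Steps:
F = 17/4 (F = -2 + (-4 - 1)**2/4 = -2 + (1/4)*(-5)**2 = -2 + (1/4)*25 = -2 + 25/4 = 17/4 ≈ 4.2500)
(142 + F)**2 = (142 + 17/4)**2 = (585/4)**2 = 342225/16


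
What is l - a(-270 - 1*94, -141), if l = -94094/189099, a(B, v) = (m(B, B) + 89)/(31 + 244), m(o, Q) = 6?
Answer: -8768051/10400445 ≈ -0.84305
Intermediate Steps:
a(B, v) = 19/55 (a(B, v) = (6 + 89)/(31 + 244) = 95/275 = 95*(1/275) = 19/55)
l = -94094/189099 (l = -94094*1/189099 = -94094/189099 ≈ -0.49759)
l - a(-270 - 1*94, -141) = -94094/189099 - 1*19/55 = -94094/189099 - 19/55 = -8768051/10400445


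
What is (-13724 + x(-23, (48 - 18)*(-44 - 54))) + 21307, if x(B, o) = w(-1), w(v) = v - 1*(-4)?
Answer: 7586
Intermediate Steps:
w(v) = 4 + v (w(v) = v + 4 = 4 + v)
x(B, o) = 3 (x(B, o) = 4 - 1 = 3)
(-13724 + x(-23, (48 - 18)*(-44 - 54))) + 21307 = (-13724 + 3) + 21307 = -13721 + 21307 = 7586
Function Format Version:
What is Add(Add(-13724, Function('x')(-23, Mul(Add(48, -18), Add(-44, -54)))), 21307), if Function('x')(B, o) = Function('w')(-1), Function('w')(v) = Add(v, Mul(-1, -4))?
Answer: 7586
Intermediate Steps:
Function('w')(v) = Add(4, v) (Function('w')(v) = Add(v, 4) = Add(4, v))
Function('x')(B, o) = 3 (Function('x')(B, o) = Add(4, -1) = 3)
Add(Add(-13724, Function('x')(-23, Mul(Add(48, -18), Add(-44, -54)))), 21307) = Add(Add(-13724, 3), 21307) = Add(-13721, 21307) = 7586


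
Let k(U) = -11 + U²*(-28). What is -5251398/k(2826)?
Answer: 5251398/223615739 ≈ 0.023484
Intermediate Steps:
k(U) = -11 - 28*U²
-5251398/k(2826) = -5251398/(-11 - 28*2826²) = -5251398/(-11 - 28*7986276) = -5251398/(-11 - 223615728) = -5251398/(-223615739) = -5251398*(-1/223615739) = 5251398/223615739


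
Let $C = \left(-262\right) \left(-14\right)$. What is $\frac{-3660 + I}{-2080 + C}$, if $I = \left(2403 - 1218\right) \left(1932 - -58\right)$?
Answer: $\frac{1177245}{794} \approx 1482.7$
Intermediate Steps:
$C = 3668$
$I = 2358150$ ($I = 1185 \left(1932 + \left(-1110 + 1168\right)\right) = 1185 \left(1932 + 58\right) = 1185 \cdot 1990 = 2358150$)
$\frac{-3660 + I}{-2080 + C} = \frac{-3660 + 2358150}{-2080 + 3668} = \frac{2354490}{1588} = 2354490 \cdot \frac{1}{1588} = \frac{1177245}{794}$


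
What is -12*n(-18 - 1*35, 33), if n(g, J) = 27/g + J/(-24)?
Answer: 2397/106 ≈ 22.613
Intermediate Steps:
n(g, J) = 27/g - J/24 (n(g, J) = 27/g + J*(-1/24) = 27/g - J/24)
-12*n(-18 - 1*35, 33) = -12*(27/(-18 - 1*35) - 1/24*33) = -12*(27/(-18 - 35) - 11/8) = -12*(27/(-53) - 11/8) = -12*(27*(-1/53) - 11/8) = -12*(-27/53 - 11/8) = -12*(-799/424) = 2397/106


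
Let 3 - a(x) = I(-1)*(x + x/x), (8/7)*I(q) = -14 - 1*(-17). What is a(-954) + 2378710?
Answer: 19049717/8 ≈ 2.3812e+6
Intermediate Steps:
I(q) = 21/8 (I(q) = 7*(-14 - 1*(-17))/8 = 7*(-14 + 17)/8 = (7/8)*3 = 21/8)
a(x) = 3/8 - 21*x/8 (a(x) = 3 - 21*(x + x/x)/8 = 3 - 21*(x + 1)/8 = 3 - 21*(1 + x)/8 = 3 - (21/8 + 21*x/8) = 3 + (-21/8 - 21*x/8) = 3/8 - 21*x/8)
a(-954) + 2378710 = (3/8 - 21/8*(-954)) + 2378710 = (3/8 + 10017/4) + 2378710 = 20037/8 + 2378710 = 19049717/8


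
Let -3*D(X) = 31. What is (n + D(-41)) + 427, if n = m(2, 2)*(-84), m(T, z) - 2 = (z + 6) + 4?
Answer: -2278/3 ≈ -759.33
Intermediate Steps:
m(T, z) = 12 + z (m(T, z) = 2 + ((z + 6) + 4) = 2 + ((6 + z) + 4) = 2 + (10 + z) = 12 + z)
D(X) = -31/3 (D(X) = -⅓*31 = -31/3)
n = -1176 (n = (12 + 2)*(-84) = 14*(-84) = -1176)
(n + D(-41)) + 427 = (-1176 - 31/3) + 427 = -3559/3 + 427 = -2278/3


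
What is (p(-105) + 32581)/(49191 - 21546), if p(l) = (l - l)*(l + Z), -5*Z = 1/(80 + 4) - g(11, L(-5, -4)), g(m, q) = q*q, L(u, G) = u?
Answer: 32581/27645 ≈ 1.1785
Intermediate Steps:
g(m, q) = q**2
Z = 2099/420 (Z = -(1/(80 + 4) - 1*(-5)**2)/5 = -(1/84 - 1*25)/5 = -(1/84 - 25)/5 = -1/5*(-2099/84) = 2099/420 ≈ 4.9976)
p(l) = 0 (p(l) = (l - l)*(l + 2099/420) = 0*(2099/420 + l) = 0)
(p(-105) + 32581)/(49191 - 21546) = (0 + 32581)/(49191 - 21546) = 32581/27645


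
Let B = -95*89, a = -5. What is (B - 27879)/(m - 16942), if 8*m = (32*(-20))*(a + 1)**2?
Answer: 18167/9111 ≈ 1.9940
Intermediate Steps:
m = -1280 (m = ((32*(-20))*(-5 + 1)**2)/8 = (-640*(-4)**2)/8 = (-640*16)/8 = (1/8)*(-10240) = -1280)
B = -8455
(B - 27879)/(m - 16942) = (-8455 - 27879)/(-1280 - 16942) = -36334/(-18222) = -36334*(-1/18222) = 18167/9111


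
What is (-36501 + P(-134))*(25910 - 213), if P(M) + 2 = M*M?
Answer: -476602259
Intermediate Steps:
P(M) = -2 + M² (P(M) = -2 + M*M = -2 + M²)
(-36501 + P(-134))*(25910 - 213) = (-36501 + (-2 + (-134)²))*(25910 - 213) = (-36501 + (-2 + 17956))*25697 = (-36501 + 17954)*25697 = -18547*25697 = -476602259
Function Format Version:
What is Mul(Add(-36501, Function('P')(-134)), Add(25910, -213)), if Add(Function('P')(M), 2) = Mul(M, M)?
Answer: -476602259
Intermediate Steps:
Function('P')(M) = Add(-2, Pow(M, 2)) (Function('P')(M) = Add(-2, Mul(M, M)) = Add(-2, Pow(M, 2)))
Mul(Add(-36501, Function('P')(-134)), Add(25910, -213)) = Mul(Add(-36501, Add(-2, Pow(-134, 2))), Add(25910, -213)) = Mul(Add(-36501, Add(-2, 17956)), 25697) = Mul(Add(-36501, 17954), 25697) = Mul(-18547, 25697) = -476602259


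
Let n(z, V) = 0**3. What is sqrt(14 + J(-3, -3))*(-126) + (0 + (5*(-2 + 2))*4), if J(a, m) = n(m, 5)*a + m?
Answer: -126*sqrt(11) ≈ -417.89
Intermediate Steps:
n(z, V) = 0
J(a, m) = m (J(a, m) = 0*a + m = 0 + m = m)
sqrt(14 + J(-3, -3))*(-126) + (0 + (5*(-2 + 2))*4) = sqrt(14 - 3)*(-126) + (0 + (5*(-2 + 2))*4) = sqrt(11)*(-126) + (0 + (5*0)*4) = -126*sqrt(11) + (0 + 0*4) = -126*sqrt(11) + (0 + 0) = -126*sqrt(11) + 0 = -126*sqrt(11)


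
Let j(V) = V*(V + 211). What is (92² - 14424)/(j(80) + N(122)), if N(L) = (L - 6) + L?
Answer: -2980/11759 ≈ -0.25342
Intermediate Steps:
j(V) = V*(211 + V)
N(L) = -6 + 2*L (N(L) = (-6 + L) + L = -6 + 2*L)
(92² - 14424)/(j(80) + N(122)) = (92² - 14424)/(80*(211 + 80) + (-6 + 2*122)) = (8464 - 14424)/(80*291 + (-6 + 244)) = -5960/(23280 + 238) = -5960/23518 = -5960*1/23518 = -2980/11759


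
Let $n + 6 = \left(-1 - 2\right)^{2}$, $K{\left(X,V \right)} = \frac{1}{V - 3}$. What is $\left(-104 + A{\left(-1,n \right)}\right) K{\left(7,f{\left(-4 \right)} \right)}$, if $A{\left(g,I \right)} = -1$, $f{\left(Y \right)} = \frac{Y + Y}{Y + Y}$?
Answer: $\frac{105}{2} \approx 52.5$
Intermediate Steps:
$f{\left(Y \right)} = 1$ ($f{\left(Y \right)} = \frac{2 Y}{2 Y} = 2 Y \frac{1}{2 Y} = 1$)
$K{\left(X,V \right)} = \frac{1}{-3 + V}$
$n = 3$ ($n = -6 + \left(-1 - 2\right)^{2} = -6 + \left(-3\right)^{2} = -6 + 9 = 3$)
$\left(-104 + A{\left(-1,n \right)}\right) K{\left(7,f{\left(-4 \right)} \right)} = \frac{-104 - 1}{-3 + 1} = - \frac{105}{-2} = \left(-105\right) \left(- \frac{1}{2}\right) = \frac{105}{2}$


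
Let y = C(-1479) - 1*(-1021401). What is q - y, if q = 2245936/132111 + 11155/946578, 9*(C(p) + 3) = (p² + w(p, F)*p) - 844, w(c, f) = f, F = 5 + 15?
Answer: -7509451918771025/5954922198 ≈ -1.2611e+6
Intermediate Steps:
F = 20
C(p) = -871/9 + p²/9 + 20*p/9 (C(p) = -3 + ((p² + 20*p) - 844)/9 = -3 + (-844 + p² + 20*p)/9 = -3 + (-844/9 + p²/9 + 20*p/9) = -871/9 + p²/9 + 20*p/9)
q = 101306062153/5954922198 (q = 2245936*(1/132111) + 11155*(1/946578) = 320848/18873 + 11155/946578 = 101306062153/5954922198 ≈ 17.012)
y = 11349599/9 (y = (-871/9 + (⅑)*(-1479)² + (20/9)*(-1479)) - 1*(-1021401) = (-871/9 + (⅑)*2187441 - 9860/3) + 1021401 = (-871/9 + 243049 - 9860/3) + 1021401 = 2156990/9 + 1021401 = 11349599/9 ≈ 1.2611e+6)
q - y = 101306062153/5954922198 - 1*11349599/9 = 101306062153/5954922198 - 11349599/9 = -7509451918771025/5954922198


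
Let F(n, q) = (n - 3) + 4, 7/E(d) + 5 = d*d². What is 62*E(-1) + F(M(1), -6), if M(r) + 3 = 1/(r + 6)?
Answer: -1558/21 ≈ -74.190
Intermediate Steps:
E(d) = 7/(-5 + d³) (E(d) = 7/(-5 + d*d²) = 7/(-5 + d³))
M(r) = -3 + 1/(6 + r) (M(r) = -3 + 1/(r + 6) = -3 + 1/(6 + r))
F(n, q) = 1 + n (F(n, q) = (-3 + n) + 4 = 1 + n)
62*E(-1) + F(M(1), -6) = 62*(7/(-5 + (-1)³)) + (1 + (-17 - 3*1)/(6 + 1)) = 62*(7/(-5 - 1)) + (1 + (-17 - 3)/7) = 62*(7/(-6)) + (1 + (⅐)*(-20)) = 62*(7*(-⅙)) + (1 - 20/7) = 62*(-7/6) - 13/7 = -217/3 - 13/7 = -1558/21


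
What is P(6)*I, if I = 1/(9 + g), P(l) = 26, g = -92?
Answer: -26/83 ≈ -0.31325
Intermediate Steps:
I = -1/83 (I = 1/(9 - 92) = 1/(-83) = -1/83 ≈ -0.012048)
P(6)*I = 26*(-1/83) = -26/83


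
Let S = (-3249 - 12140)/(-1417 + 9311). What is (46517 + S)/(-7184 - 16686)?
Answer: -52455687/26918540 ≈ -1.9487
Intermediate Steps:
S = -15389/7894 ≈ -1.9495
(46517 + S)/(-7184 - 16686) = (46517 - 15389/7894)/(-7184 - 16686) = (367189809/7894)/(-23870) = (367189809/7894)*(-1/23870) = -52455687/26918540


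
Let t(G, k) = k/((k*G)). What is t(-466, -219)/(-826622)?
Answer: 1/385205852 ≈ 2.5960e-9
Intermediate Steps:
t(G, k) = 1/G (t(G, k) = k/((G*k)) = k*(1/(G*k)) = 1/G)
t(-466, -219)/(-826622) = 1/(-466*(-826622)) = -1/466*(-1/826622) = 1/385205852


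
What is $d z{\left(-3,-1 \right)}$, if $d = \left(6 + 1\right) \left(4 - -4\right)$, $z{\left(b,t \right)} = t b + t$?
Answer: $112$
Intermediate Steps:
$z{\left(b,t \right)} = t + b t$ ($z{\left(b,t \right)} = b t + t = t + b t$)
$d = 56$ ($d = 7 \left(4 + 4\right) = 7 \cdot 8 = 56$)
$d z{\left(-3,-1 \right)} = 56 \left(- (1 - 3)\right) = 56 \left(\left(-1\right) \left(-2\right)\right) = 56 \cdot 2 = 112$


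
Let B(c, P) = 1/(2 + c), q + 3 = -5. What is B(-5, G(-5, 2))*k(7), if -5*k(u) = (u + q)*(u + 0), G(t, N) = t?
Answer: -7/15 ≈ -0.46667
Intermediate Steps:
q = -8 (q = -3 - 5 = -8)
k(u) = -u*(-8 + u)/5 (k(u) = -(u - 8)*(u + 0)/5 = -(-8 + u)*u/5 = -u*(-8 + u)/5)
B(-5, G(-5, 2))*k(7) = ((1/5)*7*(8 - 1*7))/(2 - 5) = ((1/5)*7*(8 - 7))/(-3) = -7/15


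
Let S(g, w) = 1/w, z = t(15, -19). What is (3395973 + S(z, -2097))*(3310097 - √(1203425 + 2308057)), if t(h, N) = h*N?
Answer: 23572377079271860/2097 - 92577619940*√20778/2097 ≈ 1.1235e+13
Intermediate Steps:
t(h, N) = N*h
z = -285 (z = -19*15 = -285)
(3395973 + S(z, -2097))*(3310097 - √(1203425 + 2308057)) = (3395973 + 1/(-2097))*(3310097 - √(1203425 + 2308057)) = (3395973 - 1/2097)*(3310097 - √3511482) = 7121355380*(3310097 - 13*√20778)/2097 = 23572377079271860/2097 - 92577619940*√20778/2097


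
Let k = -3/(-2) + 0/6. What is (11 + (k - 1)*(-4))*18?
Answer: 162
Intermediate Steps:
k = 3/2 (k = -3*(-½) + 0*(⅙) = 3/2 + 0 = 3/2 ≈ 1.5000)
(11 + (k - 1)*(-4))*18 = (11 + (3/2 - 1)*(-4))*18 = (11 + (½)*(-4))*18 = (11 - 2)*18 = 9*18 = 162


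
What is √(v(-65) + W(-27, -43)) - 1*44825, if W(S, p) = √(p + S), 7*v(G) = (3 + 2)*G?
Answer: -44825 + √(-2275 + 49*I*√70)/7 ≈ -44824.0 + 6.8412*I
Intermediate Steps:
v(G) = 5*G/7 (v(G) = ((3 + 2)*G)/7 = (5*G)/7 = 5*G/7)
W(S, p) = √(S + p)
√(v(-65) + W(-27, -43)) - 1*44825 = √((5/7)*(-65) + √(-27 - 43)) - 1*44825 = √(-325/7 + √(-70)) - 44825 = √(-325/7 + I*√70) - 44825 = -44825 + √(-325/7 + I*√70)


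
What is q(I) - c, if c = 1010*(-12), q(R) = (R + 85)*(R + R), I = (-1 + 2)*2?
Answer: 12468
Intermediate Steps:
I = 2 (I = 1*2 = 2)
q(R) = 2*R*(85 + R) (q(R) = (85 + R)*(2*R) = 2*R*(85 + R))
c = -12120
q(I) - c = 2*2*(85 + 2) - 1*(-12120) = 2*2*87 + 12120 = 348 + 12120 = 12468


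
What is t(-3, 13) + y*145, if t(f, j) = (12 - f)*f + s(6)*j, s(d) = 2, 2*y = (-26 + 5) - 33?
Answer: -3934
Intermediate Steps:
y = -27 (y = ((-26 + 5) - 33)/2 = (-21 - 33)/2 = (½)*(-54) = -27)
t(f, j) = 2*j + f*(12 - f) (t(f, j) = (12 - f)*f + 2*j = f*(12 - f) + 2*j = 2*j + f*(12 - f))
t(-3, 13) + y*145 = (-1*(-3)² + 2*13 + 12*(-3)) - 27*145 = (-1*9 + 26 - 36) - 3915 = (-9 + 26 - 36) - 3915 = -19 - 3915 = -3934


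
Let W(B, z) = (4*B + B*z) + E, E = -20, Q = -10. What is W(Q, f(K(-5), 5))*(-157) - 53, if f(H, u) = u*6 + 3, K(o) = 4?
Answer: 61177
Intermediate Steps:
f(H, u) = 3 + 6*u (f(H, u) = 6*u + 3 = 3 + 6*u)
W(B, z) = -20 + 4*B + B*z (W(B, z) = (4*B + B*z) - 20 = -20 + 4*B + B*z)
W(Q, f(K(-5), 5))*(-157) - 53 = (-20 + 4*(-10) - 10*(3 + 6*5))*(-157) - 53 = (-20 - 40 - 10*(3 + 30))*(-157) - 53 = (-20 - 40 - 10*33)*(-157) - 53 = (-20 - 40 - 330)*(-157) - 53 = -390*(-157) - 53 = 61230 - 53 = 61177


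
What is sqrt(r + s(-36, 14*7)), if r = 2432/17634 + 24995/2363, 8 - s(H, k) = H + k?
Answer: I*sqrt(18788876789117781)/20834571 ≈ 6.5791*I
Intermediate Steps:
s(H, k) = 8 - H - k (s(H, k) = 8 - (H + k) = 8 + (-H - k) = 8 - H - k)
r = 223254323/20834571 (r = 2432*(1/17634) + 24995*(1/2363) = 1216/8817 + 24995/2363 = 223254323/20834571 ≈ 10.716)
sqrt(r + s(-36, 14*7)) = sqrt(223254323/20834571 + (8 - 1*(-36) - 14*7)) = sqrt(223254323/20834571 + (8 + 36 - 1*98)) = sqrt(223254323/20834571 + (8 + 36 - 98)) = sqrt(223254323/20834571 - 54) = sqrt(-901812511/20834571) = I*sqrt(18788876789117781)/20834571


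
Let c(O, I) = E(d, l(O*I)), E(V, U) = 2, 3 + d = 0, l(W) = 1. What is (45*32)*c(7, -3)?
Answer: 2880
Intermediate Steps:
d = -3 (d = -3 + 0 = -3)
c(O, I) = 2
(45*32)*c(7, -3) = (45*32)*2 = 1440*2 = 2880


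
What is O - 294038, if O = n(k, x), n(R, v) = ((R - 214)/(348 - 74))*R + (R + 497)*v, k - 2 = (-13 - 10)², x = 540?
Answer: 71704795/274 ≈ 2.6170e+5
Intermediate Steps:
k = 531 (k = 2 + (-13 - 10)² = 2 + (-23)² = 2 + 529 = 531)
n(R, v) = R*(-107/137 + R/274) + v*(497 + R) (n(R, v) = ((-214 + R)/274)*R + (497 + R)*v = ((-214 + R)*(1/274))*R + v*(497 + R) = (-107/137 + R/274)*R + v*(497 + R) = R*(-107/137 + R/274) + v*(497 + R))
O = 152271207/274 (O = 497*540 - 107/137*531 + (1/274)*531² + 531*540 = 268380 - 56817/137 + (1/274)*281961 + 286740 = 268380 - 56817/137 + 281961/274 + 286740 = 152271207/274 ≈ 5.5573e+5)
O - 294038 = 152271207/274 - 294038 = 71704795/274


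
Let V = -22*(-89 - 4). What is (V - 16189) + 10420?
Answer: -3723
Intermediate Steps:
V = 2046 (V = -22*(-93) = 2046)
(V - 16189) + 10420 = (2046 - 16189) + 10420 = -14143 + 10420 = -3723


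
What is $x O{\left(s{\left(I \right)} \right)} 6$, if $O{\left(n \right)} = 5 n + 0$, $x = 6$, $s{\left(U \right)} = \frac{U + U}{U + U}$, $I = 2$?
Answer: $180$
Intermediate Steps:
$s{\left(U \right)} = 1$ ($s{\left(U \right)} = \frac{2 U}{2 U} = 2 U \frac{1}{2 U} = 1$)
$O{\left(n \right)} = 5 n$
$x O{\left(s{\left(I \right)} \right)} 6 = 6 \cdot 5 \cdot 1 \cdot 6 = 6 \cdot 5 \cdot 6 = 30 \cdot 6 = 180$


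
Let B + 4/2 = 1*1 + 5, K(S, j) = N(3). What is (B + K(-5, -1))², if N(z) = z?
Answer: 49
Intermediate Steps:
K(S, j) = 3
B = 4 (B = -2 + (1*1 + 5) = -2 + (1 + 5) = -2 + 6 = 4)
(B + K(-5, -1))² = (4 + 3)² = 7² = 49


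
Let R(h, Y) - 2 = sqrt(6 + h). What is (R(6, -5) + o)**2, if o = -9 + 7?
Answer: 12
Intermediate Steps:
R(h, Y) = 2 + sqrt(6 + h)
o = -2
(R(6, -5) + o)**2 = ((2 + sqrt(6 + 6)) - 2)**2 = ((2 + sqrt(12)) - 2)**2 = ((2 + 2*sqrt(3)) - 2)**2 = (2*sqrt(3))**2 = 12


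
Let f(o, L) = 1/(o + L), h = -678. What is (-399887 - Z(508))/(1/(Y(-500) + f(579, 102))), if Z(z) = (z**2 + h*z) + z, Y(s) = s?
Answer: 106928603465/681 ≈ 1.5702e+8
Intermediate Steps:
Z(z) = z**2 - 677*z (Z(z) = (z**2 - 678*z) + z = z**2 - 677*z)
f(o, L) = 1/(L + o)
(-399887 - Z(508))/(1/(Y(-500) + f(579, 102))) = (-399887 - 508*(-677 + 508))/(1/(-500 + 1/(102 + 579))) = (-399887 - 508*(-169))/(1/(-500 + 1/681)) = (-399887 - 1*(-85852))/(1/(-500 + 1/681)) = (-399887 + 85852)/(1/(-340499/681)) = -314035/(-681/340499) = -314035*(-340499/681) = 106928603465/681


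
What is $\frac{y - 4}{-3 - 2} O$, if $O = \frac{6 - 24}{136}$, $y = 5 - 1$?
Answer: $0$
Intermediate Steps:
$y = 4$ ($y = 5 - 1 = 4$)
$O = - \frac{9}{68}$ ($O = \left(6 - 24\right) \frac{1}{136} = \left(-18\right) \frac{1}{136} = - \frac{9}{68} \approx -0.13235$)
$\frac{y - 4}{-3 - 2} O = \frac{4 - 4}{-3 - 2} \left(- \frac{9}{68}\right) = \frac{0}{-5} \left(- \frac{9}{68}\right) = 0 \left(- \frac{1}{5}\right) \left(- \frac{9}{68}\right) = 0 \left(- \frac{9}{68}\right) = 0$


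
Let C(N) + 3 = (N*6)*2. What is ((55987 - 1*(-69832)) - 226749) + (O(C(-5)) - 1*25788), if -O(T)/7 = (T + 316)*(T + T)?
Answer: 96428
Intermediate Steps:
C(N) = -3 + 12*N (C(N) = -3 + (N*6)*2 = -3 + (6*N)*2 = -3 + 12*N)
O(T) = -14*T*(316 + T) (O(T) = -7*(T + 316)*(T + T) = -7*(316 + T)*2*T = -14*T*(316 + T))
((55987 - 1*(-69832)) - 226749) + (O(C(-5)) - 1*25788) = ((55987 - 1*(-69832)) - 226749) + (-14*(-3 + 12*(-5))*(316 + (-3 + 12*(-5))) - 1*25788) = ((55987 + 69832) - 226749) + (-14*(-3 - 60)*(316 + (-3 - 60)) - 25788) = (125819 - 226749) + (-14*(-63)*(316 - 63) - 25788) = -100930 + (-14*(-63)*253 - 25788) = -100930 + (223146 - 25788) = -100930 + 197358 = 96428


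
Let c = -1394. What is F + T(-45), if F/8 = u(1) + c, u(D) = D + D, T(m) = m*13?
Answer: -11721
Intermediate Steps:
T(m) = 13*m
u(D) = 2*D
F = -11136 (F = 8*(2*1 - 1394) = 8*(2 - 1394) = 8*(-1392) = -11136)
F + T(-45) = -11136 + 13*(-45) = -11136 - 585 = -11721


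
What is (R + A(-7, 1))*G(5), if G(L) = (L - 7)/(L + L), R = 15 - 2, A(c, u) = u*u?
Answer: -14/5 ≈ -2.8000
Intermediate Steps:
A(c, u) = u**2
R = 13
G(L) = (-7 + L)/(2*L) (G(L) = (-7 + L)/((2*L)) = (-7 + L)*(1/(2*L)) = (-7 + L)/(2*L))
(R + A(-7, 1))*G(5) = (13 + 1**2)*((1/2)*(-7 + 5)/5) = (13 + 1)*((1/2)*(1/5)*(-2)) = 14*(-1/5) = -14/5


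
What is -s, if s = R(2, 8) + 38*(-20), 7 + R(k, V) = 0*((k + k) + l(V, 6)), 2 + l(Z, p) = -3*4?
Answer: 767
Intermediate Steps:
l(Z, p) = -14 (l(Z, p) = -2 - 3*4 = -2 - 12 = -14)
R(k, V) = -7 (R(k, V) = -7 + 0*((k + k) - 14) = -7 + 0*(2*k - 14) = -7 + 0*(-14 + 2*k) = -7 + 0 = -7)
s = -767 (s = -7 + 38*(-20) = -7 - 760 = -767)
-s = -1*(-767) = 767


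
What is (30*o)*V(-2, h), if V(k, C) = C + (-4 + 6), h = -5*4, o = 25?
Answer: -13500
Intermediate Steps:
h = -20
V(k, C) = 2 + C (V(k, C) = C + 2 = 2 + C)
(30*o)*V(-2, h) = (30*25)*(2 - 20) = 750*(-18) = -13500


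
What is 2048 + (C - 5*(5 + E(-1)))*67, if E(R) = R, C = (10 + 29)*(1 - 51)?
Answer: -129942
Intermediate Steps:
C = -1950 (C = 39*(-50) = -1950)
2048 + (C - 5*(5 + E(-1)))*67 = 2048 + (-1950 - 5*(5 - 1))*67 = 2048 + (-1950 - 5*4)*67 = 2048 + (-1950 - 20)*67 = 2048 - 1970*67 = 2048 - 131990 = -129942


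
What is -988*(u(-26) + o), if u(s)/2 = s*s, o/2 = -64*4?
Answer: -829920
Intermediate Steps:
o = -512 (o = 2*(-64*4) = 2*(-256) = -512)
u(s) = 2*s² (u(s) = 2*(s*s) = 2*s²)
-988*(u(-26) + o) = -988*(2*(-26)² - 512) = -988*(2*676 - 512) = -988*(1352 - 512) = -988*840 = -829920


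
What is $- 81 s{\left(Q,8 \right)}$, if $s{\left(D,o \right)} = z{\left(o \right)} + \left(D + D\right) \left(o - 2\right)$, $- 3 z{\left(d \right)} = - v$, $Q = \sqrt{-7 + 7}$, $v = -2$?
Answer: $54$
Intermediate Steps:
$Q = 0$ ($Q = \sqrt{0} = 0$)
$z{\left(d \right)} = - \frac{2}{3}$ ($z{\left(d \right)} = - \frac{\left(-1\right) \left(-2\right)}{3} = \left(- \frac{1}{3}\right) 2 = - \frac{2}{3}$)
$s{\left(D,o \right)} = - \frac{2}{3} + 2 D \left(-2 + o\right)$ ($s{\left(D,o \right)} = - \frac{2}{3} + \left(D + D\right) \left(o - 2\right) = - \frac{2}{3} + 2 D \left(-2 + o\right)$)
$- 81 s{\left(Q,8 \right)} = - 81 \left(- \frac{2}{3} - 0 + 2 \cdot 0 \cdot 8\right) = - 81 \left(- \frac{2}{3} + 0 + 0\right) = \left(-81\right) \left(- \frac{2}{3}\right) = 54$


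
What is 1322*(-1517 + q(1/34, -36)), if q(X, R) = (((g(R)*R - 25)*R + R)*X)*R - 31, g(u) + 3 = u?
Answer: 1147395528/17 ≈ 6.7494e+7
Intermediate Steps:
g(u) = -3 + u
q(X, R) = -31 + R*X*(R + R*(-25 + R*(-3 + R))) (q(X, R) = ((((-3 + R)*R - 25)*R + R)*X)*R - 31 = (((R*(-3 + R) - 25)*R + R)*X)*R - 31 = (((-25 + R*(-3 + R))*R + R)*X)*R - 31 = ((R*(-25 + R*(-3 + R)) + R)*X)*R - 31 = ((R + R*(-25 + R*(-3 + R)))*X)*R - 31 = (X*(R + R*(-25 + R*(-3 + R))))*R - 31 = R*X*(R + R*(-25 + R*(-3 + R))) - 31 = -31 + R*X*(R + R*(-25 + R*(-3 + R))))
1322*(-1517 + q(1/34, -36)) = 1322*(-1517 + (-31 - 24*(-36)**2/34 + (-36)**3*(-3 - 36)/34)) = 1322*(-1517 + (-31 - 24*1/34*1296 + (1/34)*(-46656)*(-39))) = 1322*(-1517 + (-31 - 15552/17 + 909792/17)) = 1322*(-1517 + 893713/17) = 1322*(867924/17) = 1147395528/17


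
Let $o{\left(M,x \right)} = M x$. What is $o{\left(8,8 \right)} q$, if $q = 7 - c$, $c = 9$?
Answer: $-128$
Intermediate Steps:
$q = -2$ ($q = 7 - 9 = -2$)
$o{\left(8,8 \right)} q = 8 \cdot 8 \left(-2\right) = 64 \left(-2\right) = -128$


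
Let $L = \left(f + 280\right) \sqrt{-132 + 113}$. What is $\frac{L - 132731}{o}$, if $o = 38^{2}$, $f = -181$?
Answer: $- \frac{132731}{1444} + \frac{99 i \sqrt{19}}{1444} \approx -91.919 + 0.29884 i$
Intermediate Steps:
$L = 99 i \sqrt{19}$ ($L = \left(-181 + 280\right) \sqrt{-132 + 113} = 99 \sqrt{-19} = 99 i \sqrt{19} \approx 431.53 i$)
$o = 1444$
$\frac{L - 132731}{o} = \frac{99 i \sqrt{19} - 132731}{1444} = \left(99 i \sqrt{19} - 132731\right) \frac{1}{1444} = \left(-132731 + 99 i \sqrt{19}\right) \frac{1}{1444} = - \frac{132731}{1444} + \frac{99 i \sqrt{19}}{1444}$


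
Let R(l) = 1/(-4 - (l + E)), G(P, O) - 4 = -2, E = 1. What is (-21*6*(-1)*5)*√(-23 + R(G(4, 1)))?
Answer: 810*I*√14 ≈ 3030.7*I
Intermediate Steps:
G(P, O) = 2 (G(P, O) = 4 - 2 = 2)
R(l) = 1/(-5 - l) (R(l) = 1/(-4 - (l + 1)) = 1/(-4 - (1 + l)) = 1/(-4 + (-1 - l)) = 1/(-5 - l))
(-21*6*(-1)*5)*√(-23 + R(G(4, 1))) = (-21*6*(-1)*5)*√(-23 - 1/(5 + 2)) = (-(-126)*5)*√(-23 - 1/7) = (-21*(-30))*√(-23 - 1*⅐) = 630*√(-23 - ⅐) = 630*√(-162/7) = 630*(9*I*√14/7) = 810*I*√14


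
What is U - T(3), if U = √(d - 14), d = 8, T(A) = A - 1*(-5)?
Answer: -8 + I*√6 ≈ -8.0 + 2.4495*I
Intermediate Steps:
T(A) = 5 + A (T(A) = A + 5 = 5 + A)
U = I*√6 (U = √(8 - 14) = √(-6) = I*√6 ≈ 2.4495*I)
U - T(3) = I*√6 - (5 + 3) = I*√6 - 1*8 = I*√6 - 8 = -8 + I*√6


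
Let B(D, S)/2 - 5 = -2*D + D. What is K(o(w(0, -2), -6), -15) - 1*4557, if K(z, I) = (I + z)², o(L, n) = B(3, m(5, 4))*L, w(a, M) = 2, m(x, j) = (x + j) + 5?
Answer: -4508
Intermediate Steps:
m(x, j) = 5 + j + x (m(x, j) = (j + x) + 5 = 5 + j + x)
B(D, S) = 10 - 2*D (B(D, S) = 10 + 2*(-2*D + D) = 10 + 2*(-D) = 10 - 2*D)
o(L, n) = 4*L (o(L, n) = (10 - 2*3)*L = (10 - 6)*L = 4*L)
K(o(w(0, -2), -6), -15) - 1*4557 = (-15 + 4*2)² - 1*4557 = (-15 + 8)² - 4557 = (-7)² - 4557 = 49 - 4557 = -4508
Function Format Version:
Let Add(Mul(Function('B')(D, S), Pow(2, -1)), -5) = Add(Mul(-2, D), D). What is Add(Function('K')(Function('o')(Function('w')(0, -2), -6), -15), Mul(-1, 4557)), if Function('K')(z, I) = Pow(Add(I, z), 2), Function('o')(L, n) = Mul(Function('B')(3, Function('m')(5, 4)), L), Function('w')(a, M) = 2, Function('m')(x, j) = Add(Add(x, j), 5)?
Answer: -4508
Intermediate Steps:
Function('m')(x, j) = Add(5, j, x) (Function('m')(x, j) = Add(Add(j, x), 5) = Add(5, j, x))
Function('B')(D, S) = Add(10, Mul(-2, D)) (Function('B')(D, S) = Add(10, Mul(2, Add(Mul(-2, D), D))) = Add(10, Mul(2, Mul(-1, D))) = Add(10, Mul(-2, D)))
Function('o')(L, n) = Mul(4, L) (Function('o')(L, n) = Mul(Add(10, Mul(-2, 3)), L) = Mul(Add(10, -6), L) = Mul(4, L))
Add(Function('K')(Function('o')(Function('w')(0, -2), -6), -15), Mul(-1, 4557)) = Add(Pow(Add(-15, Mul(4, 2)), 2), Mul(-1, 4557)) = Add(Pow(Add(-15, 8), 2), -4557) = Add(Pow(-7, 2), -4557) = Add(49, -4557) = -4508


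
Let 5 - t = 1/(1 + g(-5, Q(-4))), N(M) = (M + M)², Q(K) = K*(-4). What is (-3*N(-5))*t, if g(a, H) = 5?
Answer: -1450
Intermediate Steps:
Q(K) = -4*K
N(M) = 4*M² (N(M) = (2*M)² = 4*M²)
t = 29/6 (t = 5 - 1/(1 + 5) = 5 - 1/6 = 5 - 1*⅙ = 5 - ⅙ = 29/6 ≈ 4.8333)
(-3*N(-5))*t = -12*(-5)²*(29/6) = -12*25*(29/6) = -3*100*(29/6) = -300*29/6 = -1450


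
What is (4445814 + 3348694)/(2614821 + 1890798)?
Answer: 7794508/4505619 ≈ 1.7300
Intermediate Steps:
(4445814 + 3348694)/(2614821 + 1890798) = 7794508/4505619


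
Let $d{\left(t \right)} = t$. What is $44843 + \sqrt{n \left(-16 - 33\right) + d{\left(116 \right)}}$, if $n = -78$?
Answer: $44843 + \sqrt{3938} \approx 44906.0$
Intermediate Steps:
$44843 + \sqrt{n \left(-16 - 33\right) + d{\left(116 \right)}} = 44843 + \sqrt{- 78 \left(-16 - 33\right) + 116} = 44843 + \sqrt{\left(-78\right) \left(-49\right) + 116} = 44843 + \sqrt{3822 + 116} = 44843 + \sqrt{3938}$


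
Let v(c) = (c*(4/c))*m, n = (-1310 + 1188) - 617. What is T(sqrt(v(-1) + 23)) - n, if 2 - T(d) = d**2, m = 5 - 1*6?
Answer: 722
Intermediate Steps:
n = -739 (n = -122 - 617 = -739)
m = -1 (m = 5 - 6 = -1)
v(c) = -4 (v(c) = (c*(4/c))*(-1) = 4*(-1) = -4)
T(d) = 2 - d**2
T(sqrt(v(-1) + 23)) - n = (2 - (sqrt(-4 + 23))**2) - 1*(-739) = (2 - (sqrt(19))**2) + 739 = (2 - 1*19) + 739 = (2 - 19) + 739 = -17 + 739 = 722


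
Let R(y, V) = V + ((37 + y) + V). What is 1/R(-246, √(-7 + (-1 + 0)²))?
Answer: -209/43705 - 2*I*√6/43705 ≈ -0.0047821 - 0.00011209*I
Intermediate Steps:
R(y, V) = 37 + y + 2*V (R(y, V) = V + (37 + V + y) = 37 + y + 2*V)
1/R(-246, √(-7 + (-1 + 0)²)) = 1/(37 - 246 + 2*√(-7 + (-1 + 0)²)) = 1/(37 - 246 + 2*√(-7 + (-1)²)) = 1/(37 - 246 + 2*√(-7 + 1)) = 1/(37 - 246 + 2*√(-6)) = 1/(37 - 246 + 2*(I*√6)) = 1/(37 - 246 + 2*I*√6) = 1/(-209 + 2*I*√6)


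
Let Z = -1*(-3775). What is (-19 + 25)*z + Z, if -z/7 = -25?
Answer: 4825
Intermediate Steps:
z = 175 (z = -7*(-25) = 175)
Z = 3775
(-19 + 25)*z + Z = (-19 + 25)*175 + 3775 = 6*175 + 3775 = 1050 + 3775 = 4825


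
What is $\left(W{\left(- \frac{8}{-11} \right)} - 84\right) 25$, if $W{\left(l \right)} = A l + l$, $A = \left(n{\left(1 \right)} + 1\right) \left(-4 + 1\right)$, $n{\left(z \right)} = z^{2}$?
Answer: $- \frac{24100}{11} \approx -2190.9$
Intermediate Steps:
$A = -6$ ($A = \left(1^{2} + 1\right) \left(-4 + 1\right) = \left(1 + 1\right) \left(-3\right) = 2 \left(-3\right) = -6$)
$W{\left(l \right)} = - 5 l$ ($W{\left(l \right)} = - 6 l + l = - 5 l$)
$\left(W{\left(- \frac{8}{-11} \right)} - 84\right) 25 = \left(- 5 \left(- \frac{8}{-11}\right) - 84\right) 25 = \left(- 5 \left(\left(-8\right) \left(- \frac{1}{11}\right)\right) - 84\right) 25 = \left(\left(-5\right) \frac{8}{11} - 84\right) 25 = \left(- \frac{40}{11} - 84\right) 25 = \left(- \frac{964}{11}\right) 25 = - \frac{24100}{11}$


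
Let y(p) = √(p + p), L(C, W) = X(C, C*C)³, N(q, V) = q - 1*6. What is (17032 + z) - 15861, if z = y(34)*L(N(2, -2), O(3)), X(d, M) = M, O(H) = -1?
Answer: 1171 + 8192*√17 ≈ 34948.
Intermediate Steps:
N(q, V) = -6 + q (N(q, V) = q - 6 = -6 + q)
L(C, W) = C⁶ (L(C, W) = (C*C)³ = (C²)³ = C⁶)
y(p) = √2*√p (y(p) = √(2*p) = √2*√p)
z = 8192*√17 (z = (√2*√34)*(-6 + 2)⁶ = (2*√17)*(-4)⁶ = (2*√17)*4096 = 8192*√17 ≈ 33777.)
(17032 + z) - 15861 = (17032 + 8192*√17) - 15861 = 1171 + 8192*√17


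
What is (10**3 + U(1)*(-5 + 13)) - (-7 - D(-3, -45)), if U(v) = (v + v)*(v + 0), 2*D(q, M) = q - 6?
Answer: 2037/2 ≈ 1018.5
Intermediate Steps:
D(q, M) = -3 + q/2 (D(q, M) = (q - 6)/2 = (-6 + q)/2 = -3 + q/2)
U(v) = 2*v**2 (U(v) = (2*v)*v = 2*v**2)
(10**3 + U(1)*(-5 + 13)) - (-7 - D(-3, -45)) = (10**3 + (2*1**2)*(-5 + 13)) - (-7 - (-3 + (1/2)*(-3))) = (1000 + (2*1)*8) - (-7 - (-3 - 3/2)) = (1000 + 2*8) - (-7 - 1*(-9/2)) = (1000 + 16) - (-7 + 9/2) = 1016 - 1*(-5/2) = 1016 + 5/2 = 2037/2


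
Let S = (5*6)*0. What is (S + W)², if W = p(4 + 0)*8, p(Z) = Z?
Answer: 1024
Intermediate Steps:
S = 0 (S = 30*0 = 0)
W = 32 (W = (4 + 0)*8 = 4*8 = 32)
(S + W)² = (0 + 32)² = 32² = 1024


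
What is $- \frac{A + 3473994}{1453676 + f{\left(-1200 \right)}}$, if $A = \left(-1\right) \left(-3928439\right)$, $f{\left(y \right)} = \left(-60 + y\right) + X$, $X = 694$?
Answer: $- \frac{7402433}{1453110} \approx -5.0942$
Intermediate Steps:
$f{\left(y \right)} = 634 + y$ ($f{\left(y \right)} = \left(-60 + y\right) + 694 = 634 + y$)
$A = 3928439$
$- \frac{A + 3473994}{1453676 + f{\left(-1200 \right)}} = - \frac{3928439 + 3473994}{1453676 + \left(634 - 1200\right)} = - \frac{7402433}{1453676 - 566} = - \frac{7402433}{1453110}$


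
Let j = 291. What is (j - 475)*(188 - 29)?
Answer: -29256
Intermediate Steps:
(j - 475)*(188 - 29) = (291 - 475)*(188 - 29) = -184*159 = -29256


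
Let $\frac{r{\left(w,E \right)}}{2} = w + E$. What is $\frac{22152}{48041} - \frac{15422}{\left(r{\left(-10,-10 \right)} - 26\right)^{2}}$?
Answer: $- \frac{29290645}{9512118} \approx -3.0793$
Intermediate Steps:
$r{\left(w,E \right)} = 2 E + 2 w$ ($r{\left(w,E \right)} = 2 \left(w + E\right) = 2 \left(E + w\right) = 2 E + 2 w$)
$\frac{22152}{48041} - \frac{15422}{\left(r{\left(-10,-10 \right)} - 26\right)^{2}} = \frac{22152}{48041} - \frac{15422}{\left(\left(2 \left(-10\right) + 2 \left(-10\right)\right) - 26\right)^{2}} = 22152 \cdot \frac{1}{48041} - \frac{15422}{\left(\left(-20 - 20\right) - 26\right)^{2}} = \frac{22152}{48041} - \frac{15422}{\left(-40 - 26\right)^{2}} = \frac{22152}{48041} - \frac{15422}{\left(-66\right)^{2}} = \frac{22152}{48041} - \frac{15422}{4356} = \frac{22152}{48041} - \frac{701}{198} = - \frac{29290645}{9512118}$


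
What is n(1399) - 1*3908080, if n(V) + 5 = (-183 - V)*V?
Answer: -6121303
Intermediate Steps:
n(V) = -5 + V*(-183 - V) (n(V) = -5 + (-183 - V)*V = -5 + V*(-183 - V))
n(1399) - 1*3908080 = (-5 - 1*1399² - 183*1399) - 1*3908080 = (-5 - 1*1957201 - 256017) - 3908080 = (-5 - 1957201 - 256017) - 3908080 = -2213223 - 3908080 = -6121303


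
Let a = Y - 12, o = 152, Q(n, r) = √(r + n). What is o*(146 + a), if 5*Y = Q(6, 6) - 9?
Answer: 100472/5 + 304*√3/5 ≈ 20200.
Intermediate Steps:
Q(n, r) = √(n + r)
Y = -9/5 + 2*√3/5 (Y = (√(6 + 6) - 9)/5 = (√12 - 9)/5 = (2*√3 - 9)/5 = (-9 + 2*√3)/5 = -9/5 + 2*√3/5 ≈ -1.1072)
a = -69/5 + 2*√3/5 (a = (-9/5 + 2*√3/5) - 12 = -69/5 + 2*√3/5 ≈ -13.107)
o*(146 + a) = 152*(146 + (-69/5 + 2*√3/5)) = 152*(661/5 + 2*√3/5) = 100472/5 + 304*√3/5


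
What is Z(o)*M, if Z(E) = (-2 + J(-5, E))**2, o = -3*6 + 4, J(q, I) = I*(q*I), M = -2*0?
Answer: 0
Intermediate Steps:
M = 0
J(q, I) = q*I**2 (J(q, I) = I*(I*q) = q*I**2)
o = -14 (o = -18 + 4 = -14)
Z(E) = (-2 - 5*E**2)**2
Z(o)*M = (2 + 5*(-14)**2)**2*0 = (2 + 5*196)**2*0 = (2 + 980)**2*0 = 982**2*0 = 964324*0 = 0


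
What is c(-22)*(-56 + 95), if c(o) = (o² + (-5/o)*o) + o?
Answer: 17823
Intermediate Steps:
c(o) = -5 + o + o² (c(o) = (o² - 5) + o = (-5 + o²) + o = -5 + o + o²)
c(-22)*(-56 + 95) = (-5 - 22 + (-22)²)*(-56 + 95) = (-5 - 22 + 484)*39 = 457*39 = 17823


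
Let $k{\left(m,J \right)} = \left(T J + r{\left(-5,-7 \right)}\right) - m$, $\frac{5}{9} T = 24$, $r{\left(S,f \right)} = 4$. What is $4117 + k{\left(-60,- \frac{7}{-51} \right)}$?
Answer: $\frac{355889}{85} \approx 4186.9$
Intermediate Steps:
$T = \frac{216}{5}$ ($T = \frac{9}{5} \cdot 24 = \frac{216}{5} \approx 43.2$)
$k{\left(m,J \right)} = 4 - m + \frac{216 J}{5}$ ($k{\left(m,J \right)} = \left(\frac{216 J}{5} + 4\right) - m = \left(4 + \frac{216 J}{5}\right) - m = 4 - m + \frac{216 J}{5}$)
$4117 + k{\left(-60,- \frac{7}{-51} \right)} = 4117 + \left(4 - -60 + \frac{216 \left(- \frac{7}{-51}\right)}{5}\right) = 4117 + \left(4 + 60 + \frac{216 \left(\left(-7\right) \left(- \frac{1}{51}\right)\right)}{5}\right) = 4117 + \left(4 + 60 + \frac{216}{5} \cdot \frac{7}{51}\right) = 4117 + \left(4 + 60 + \frac{504}{85}\right) = 4117 + \frac{5944}{85} = \frac{355889}{85}$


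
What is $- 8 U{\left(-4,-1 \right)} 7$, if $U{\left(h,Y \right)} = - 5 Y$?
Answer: $-280$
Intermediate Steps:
$- 8 U{\left(-4,-1 \right)} 7 = - 8 \left(\left(-5\right) \left(-1\right)\right) 7 = \left(-8\right) 5 \cdot 7 = \left(-40\right) 7 = -280$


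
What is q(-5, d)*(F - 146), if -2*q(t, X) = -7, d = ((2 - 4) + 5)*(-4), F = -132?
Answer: -973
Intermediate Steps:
d = -12 (d = (-2 + 5)*(-4) = 3*(-4) = -12)
q(t, X) = 7/2 (q(t, X) = -½*(-7) = 7/2)
q(-5, d)*(F - 146) = 7*(-132 - 146)/2 = (7/2)*(-278) = -973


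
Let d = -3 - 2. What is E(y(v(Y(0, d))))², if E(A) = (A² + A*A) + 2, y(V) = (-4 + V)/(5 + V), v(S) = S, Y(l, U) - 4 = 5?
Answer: 48841/9604 ≈ 5.0855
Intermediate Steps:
d = -5
Y(l, U) = 9 (Y(l, U) = 4 + 5 = 9)
y(V) = (-4 + V)/(5 + V)
E(A) = 2 + 2*A² (E(A) = (A² + A²) + 2 = 2*A² + 2 = 2 + 2*A²)
E(y(v(Y(0, d))))² = (2 + 2*((-4 + 9)/(5 + 9))²)² = (2 + 2*(5/14)²)² = (2 + 2*(25/196))² = (2 + 25/98)² = (221/98)² = 48841/9604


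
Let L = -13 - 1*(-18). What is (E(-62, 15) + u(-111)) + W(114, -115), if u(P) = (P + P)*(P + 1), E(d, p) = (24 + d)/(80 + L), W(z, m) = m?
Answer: 2065887/85 ≈ 24305.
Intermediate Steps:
L = 5 (L = -13 + 18 = 5)
E(d, p) = 24/85 + d/85 (E(d, p) = (24 + d)/(80 + 5) = (24 + d)/85 = (24 + d)*(1/85) = 24/85 + d/85)
u(P) = 2*P*(1 + P) (u(P) = (2*P)*(1 + P) = 2*P*(1 + P))
(E(-62, 15) + u(-111)) + W(114, -115) = ((24/85 + (1/85)*(-62)) + 2*(-111)*(1 - 111)) - 115 = ((24/85 - 62/85) + 2*(-111)*(-110)) - 115 = (-38/85 + 24420) - 115 = 2075662/85 - 115 = 2065887/85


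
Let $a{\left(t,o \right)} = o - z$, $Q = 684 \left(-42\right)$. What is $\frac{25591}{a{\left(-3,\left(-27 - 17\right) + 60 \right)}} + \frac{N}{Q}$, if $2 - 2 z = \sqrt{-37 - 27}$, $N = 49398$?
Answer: $\frac{1835961467}{1153908} - \frac{102364 i}{241} \approx 1591.1 - 424.75 i$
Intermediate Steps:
$Q = -28728$
$z = 1 - 4 i$ ($z = 1 - \frac{\sqrt{-37 - 27}}{2} = 1 - \frac{\sqrt{-64}}{2} = 1 - \frac{8 i}{2} = 1 - 4 i \approx 1.0 - 4.0 i$)
$a{\left(t,o \right)} = -1 + o + 4 i$ ($a{\left(t,o \right)} = o - \left(1 - 4 i\right) = -1 + o + 4 i$)
$\frac{25591}{a{\left(-3,\left(-27 - 17\right) + 60 \right)}} + \frac{N}{Q} = \frac{25591}{-1 + \left(\left(-27 - 17\right) + 60\right) + 4 i} + \frac{49398}{-28728} = \frac{25591}{-1 + \left(-44 + 60\right) + 4 i} + 49398 \left(- \frac{1}{28728}\right) = \frac{25591}{-1 + 16 + 4 i} - \frac{8233}{4788} = \frac{25591}{15 + 4 i} - \frac{8233}{4788} = 25591 \frac{15 - 4 i}{241} - \frac{8233}{4788} = \frac{25591 \left(15 - 4 i\right)}{241} - \frac{8233}{4788} = - \frac{8233}{4788} + \frac{25591 \left(15 - 4 i\right)}{241}$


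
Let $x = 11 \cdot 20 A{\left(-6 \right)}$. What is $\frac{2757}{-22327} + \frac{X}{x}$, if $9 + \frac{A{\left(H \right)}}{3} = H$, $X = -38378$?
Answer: $\frac{414785653}{110518650} \approx 3.7531$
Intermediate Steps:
$A{\left(H \right)} = -27 + 3 H$
$x = -9900$ ($x = 11 \cdot 20 \left(-27 + 3 \left(-6\right)\right) = 220 \left(-27 - 18\right) = 220 \left(-45\right) = -9900$)
$\frac{2757}{-22327} + \frac{X}{x} = \frac{2757}{-22327} - \frac{38378}{-9900} = 2757 \left(- \frac{1}{22327}\right) - - \frac{19189}{4950} = - \frac{2757}{22327} + \frac{19189}{4950} = \frac{414785653}{110518650}$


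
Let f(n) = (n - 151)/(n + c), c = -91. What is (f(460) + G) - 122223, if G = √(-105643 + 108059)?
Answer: -15033326/123 + 4*√151 ≈ -1.2217e+5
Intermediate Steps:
f(n) = (-151 + n)/(-91 + n) (f(n) = (n - 151)/(n - 91) = (-151 + n)/(-91 + n))
G = 4*√151 (G = √2416 = 4*√151 ≈ 49.153)
(f(460) + G) - 122223 = ((-151 + 460)/(-91 + 460) + 4*√151) - 122223 = (309/369 + 4*√151) - 122223 = ((1/369)*309 + 4*√151) - 122223 = (103/123 + 4*√151) - 122223 = -15033326/123 + 4*√151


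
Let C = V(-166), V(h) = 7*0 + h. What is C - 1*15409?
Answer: -15575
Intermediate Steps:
V(h) = h (V(h) = 0 + h = h)
C = -166
C - 1*15409 = -166 - 1*15409 = -166 - 15409 = -15575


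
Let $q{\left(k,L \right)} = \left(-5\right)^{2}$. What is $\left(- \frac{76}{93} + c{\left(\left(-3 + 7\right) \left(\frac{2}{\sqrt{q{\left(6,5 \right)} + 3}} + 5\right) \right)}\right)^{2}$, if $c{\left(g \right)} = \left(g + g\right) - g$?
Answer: $\frac{22416976}{60543} + \frac{14272 \sqrt{7}}{651} \approx 428.27$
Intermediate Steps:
$q{\left(k,L \right)} = 25$
$c{\left(g \right)} = g$ ($c{\left(g \right)} = 2 g - g = g$)
$\left(- \frac{76}{93} + c{\left(\left(-3 + 7\right) \left(\frac{2}{\sqrt{q{\left(6,5 \right)} + 3}} + 5\right) \right)}\right)^{2} = \left(- \frac{76}{93} + \left(-3 + 7\right) \left(\frac{2}{\sqrt{25 + 3}} + 5\right)\right)^{2} = \left(\left(-76\right) \frac{1}{93} + 4 \left(\frac{2}{\sqrt{28}} + 5\right)\right)^{2} = \left(- \frac{76}{93} + 4 \left(\frac{2}{2 \sqrt{7}} + 5\right)\right)^{2} = \left(- \frac{76}{93} + 4 \left(2 \frac{\sqrt{7}}{14} + 5\right)\right)^{2} = \left(- \frac{76}{93} + 4 \left(\frac{\sqrt{7}}{7} + 5\right)\right)^{2} = \left(- \frac{76}{93} + 4 \left(5 + \frac{\sqrt{7}}{7}\right)\right)^{2} = \left(- \frac{76}{93} + \left(20 + \frac{4 \sqrt{7}}{7}\right)\right)^{2} = \left(\frac{1784}{93} + \frac{4 \sqrt{7}}{7}\right)^{2}$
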